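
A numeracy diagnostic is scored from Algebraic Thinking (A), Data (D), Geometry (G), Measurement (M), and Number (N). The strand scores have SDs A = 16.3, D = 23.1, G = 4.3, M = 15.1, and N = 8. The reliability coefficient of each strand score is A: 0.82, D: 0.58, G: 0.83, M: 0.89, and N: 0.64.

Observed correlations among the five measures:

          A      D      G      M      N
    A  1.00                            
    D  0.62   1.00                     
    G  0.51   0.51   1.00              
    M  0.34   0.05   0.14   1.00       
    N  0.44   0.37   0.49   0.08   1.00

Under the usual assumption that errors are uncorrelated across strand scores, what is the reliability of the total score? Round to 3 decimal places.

0.858

Var(A+D+G+M+N) = 16.3² + 23.1² + 4.3² + 15.1² + 8² + 2·[16.3·23.1·0.62 + 16.3·4.3·0.51 + 16.3·15.1·0.34 + 16.3·8·0.44 + 23.1·4.3·0.51 + 23.1·15.1·0.05 + 23.1·8·0.37 + 4.3·15.1·0.14 + 4.3·8·0.49 + 15.1·8·0.08] = 1109.8 + 1164.68 = 2274.48.
Under uncorrelated errors the observed covariances equal the true-score covariances, so only the own-variance terms attenuate.
True-score variance = [16.3²·0.82 + 23.1²·0.58 + 4.3²·0.83 + 15.1²·0.89 + 8²·0.64] + 1164.68 = 786.595 + 1164.68 = 1951.27.
Reliability = 1951.27 / 2274.48 = 0.858.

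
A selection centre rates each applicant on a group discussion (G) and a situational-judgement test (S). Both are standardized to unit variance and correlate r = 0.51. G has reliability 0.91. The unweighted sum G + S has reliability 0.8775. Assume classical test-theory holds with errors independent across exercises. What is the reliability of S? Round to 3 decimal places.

0.720

Var(G+S) = 2 + 2·0.51 = 3.020.
True-score variance = ρ_G + ρ_S + 2·0.51, so 0.8775 = (0.91 + ρ_S + 1.02) / 3.020.
ρ_S = 0.8775·3.020 − 0.91 − 1.02 = 0.720.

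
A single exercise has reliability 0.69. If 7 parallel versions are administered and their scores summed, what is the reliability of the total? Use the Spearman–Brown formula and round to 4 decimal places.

ρ_k = kρ / (1 + (k−1)ρ) = 7·0.69 / (1 + 6·0.69) = 4.830 / 5.140 = 0.9397.

0.9397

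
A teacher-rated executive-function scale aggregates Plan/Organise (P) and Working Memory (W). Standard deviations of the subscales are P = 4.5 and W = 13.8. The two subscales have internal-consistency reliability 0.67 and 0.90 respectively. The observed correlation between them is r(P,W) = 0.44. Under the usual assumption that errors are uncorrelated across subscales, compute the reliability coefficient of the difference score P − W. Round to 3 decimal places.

0.835

Var(P−W) = 4.5² + 13.8² − 2·4.5·13.8·0.44 = 210.69 − 54.648 = 156.042.
With uncorrelated errors the cross-covariances are all true-score covariance, so they carry over unchanged; only the diagonal terms shrink to ρᵢσᵢ².
True-score variance = [4.5²·0.67 + 13.8²·0.90] − 54.648 = 184.964 − 54.648 = 130.316.
Reliability = 130.316 / 156.042 = 0.835.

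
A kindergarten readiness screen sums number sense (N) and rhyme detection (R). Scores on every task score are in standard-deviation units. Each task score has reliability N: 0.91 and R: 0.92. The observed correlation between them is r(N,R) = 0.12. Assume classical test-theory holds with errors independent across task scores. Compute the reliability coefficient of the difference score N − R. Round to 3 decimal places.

0.903

Var(N−R) = 1 + 1 − 2·0.12 = 2 − 0.24 = 1.76.
With uncorrelated errors the cross-covariances are all true-score covariance, so they carry over unchanged; only the diagonal terms shrink to ρᵢσᵢ².
True-score variance = [0.91 + 0.92] − 0.24 = 1.83 − 0.24 = 1.59.
Reliability = 1.59 / 1.76 = 0.903.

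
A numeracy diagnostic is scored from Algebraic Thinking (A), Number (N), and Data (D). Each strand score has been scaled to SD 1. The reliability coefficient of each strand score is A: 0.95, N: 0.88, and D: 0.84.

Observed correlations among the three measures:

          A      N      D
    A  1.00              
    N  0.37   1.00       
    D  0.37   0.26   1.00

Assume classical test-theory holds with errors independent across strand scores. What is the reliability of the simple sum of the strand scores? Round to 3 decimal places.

0.934

Var(A+N+D) = 3 + 2·[0.37 + 0.37 + 0.26] = 3 + 2 = 5.
With uncorrelated errors the cross-covariances are all true-score covariance, so they carry over unchanged; only the diagonal terms shrink to ρᵢσᵢ².
True-score variance = [0.95 + 0.88 + 0.84] + 2 = 2.67 + 2 = 4.67.
Reliability = 4.67 / 5 = 0.934.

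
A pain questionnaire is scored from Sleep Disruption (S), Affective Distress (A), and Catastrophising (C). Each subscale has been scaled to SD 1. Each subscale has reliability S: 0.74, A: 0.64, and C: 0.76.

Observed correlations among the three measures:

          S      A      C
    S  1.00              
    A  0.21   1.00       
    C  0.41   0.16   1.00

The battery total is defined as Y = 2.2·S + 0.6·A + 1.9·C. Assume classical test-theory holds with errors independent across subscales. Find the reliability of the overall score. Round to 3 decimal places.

0.829

Var(Y) = 2.2² + 0.6² + 1.9² + 2·[1.32·0.21 + 4.18·0.41 + 1.14·0.16] = 8.81 + 4.3468 = 13.1568.
Under uncorrelated errors the observed covariances equal the true-score covariances, so only the own-variance terms attenuate.
True-score variance = [2.2²·0.74 + 0.6²·0.64 + 1.9²·0.76] + 4.3468 = 6.5556 + 4.3468 = 10.9024.
Reliability = 10.9024 / 13.1568 = 0.829.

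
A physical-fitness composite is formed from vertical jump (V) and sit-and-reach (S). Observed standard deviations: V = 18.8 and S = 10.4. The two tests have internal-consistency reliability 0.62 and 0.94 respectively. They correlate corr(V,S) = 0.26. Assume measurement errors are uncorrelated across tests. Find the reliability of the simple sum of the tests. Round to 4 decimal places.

0.7500

Var(V+S) = 18.8² + 10.4² + 2·[18.8·10.4·0.26] = 461.6 + 101.67 = 563.27.
Under uncorrelated errors the observed covariances equal the true-score covariances, so only the own-variance terms attenuate.
True-score variance = [18.8²·0.62 + 10.4²·0.94] + 101.67 = 320.803 + 101.67 = 422.474.
Reliability = 422.474 / 563.27 = 0.7500.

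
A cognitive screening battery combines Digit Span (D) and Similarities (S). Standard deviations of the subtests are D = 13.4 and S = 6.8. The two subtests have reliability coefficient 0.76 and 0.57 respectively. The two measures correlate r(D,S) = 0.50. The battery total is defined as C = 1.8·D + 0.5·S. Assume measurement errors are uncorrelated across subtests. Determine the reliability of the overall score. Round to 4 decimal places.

Var(C) = 1.8²·13.4² + 0.5²·6.8² + 2·[0.9·13.4·6.8·0.50] = 593.334 + 82.008 = 675.342.
With uncorrelated errors the cross-covariances are all true-score covariance, so they carry over unchanged; only the diagonal terms shrink to ρᵢσᵢ².
True-score variance = [1.8²·13.4²·0.76 + 0.5²·6.8²·0.57] + 82.008 = 448.738 + 82.008 = 530.746.
Reliability = 530.746 / 675.342 = 0.7859.

0.7859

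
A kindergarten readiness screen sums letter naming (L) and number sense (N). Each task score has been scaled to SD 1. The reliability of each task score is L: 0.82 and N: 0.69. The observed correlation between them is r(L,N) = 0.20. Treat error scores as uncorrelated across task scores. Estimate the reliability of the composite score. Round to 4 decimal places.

0.7958

Var(L+N) = 2 + 2·[0.20] = 2 + 0.4 = 2.4.
With uncorrelated errors the cross-covariances are all true-score covariance, so they carry over unchanged; only the diagonal terms shrink to ρᵢσᵢ².
True-score variance = [0.82 + 0.69] + 0.4 = 1.51 + 0.4 = 1.91.
Reliability = 1.91 / 2.4 = 0.7958.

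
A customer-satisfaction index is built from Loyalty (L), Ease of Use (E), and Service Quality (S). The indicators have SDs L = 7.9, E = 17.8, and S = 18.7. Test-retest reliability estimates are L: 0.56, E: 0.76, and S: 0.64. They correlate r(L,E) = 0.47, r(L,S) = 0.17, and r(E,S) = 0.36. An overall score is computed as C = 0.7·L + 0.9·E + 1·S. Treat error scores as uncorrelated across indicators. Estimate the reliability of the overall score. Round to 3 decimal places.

Var(C) = 0.7²·7.9² + 0.9²·17.8² + 18.7² + 2·[0.63·7.9·17.8·0.47 + 0.7·7.9·18.7·0.17 + 0.9·17.8·18.7·0.36] = 636.911 + 334.128 = 971.039.
With uncorrelated errors the cross-covariances are all true-score covariance, so they carry over unchanged; only the diagonal terms shrink to ρᵢσᵢ².
True-score variance = [0.7²·7.9²·0.56 + 0.9²·17.8²·0.76 + 18.7²·0.64] + 334.128 = 435.974 + 334.128 = 770.102.
Reliability = 770.102 / 971.039 = 0.793.

0.793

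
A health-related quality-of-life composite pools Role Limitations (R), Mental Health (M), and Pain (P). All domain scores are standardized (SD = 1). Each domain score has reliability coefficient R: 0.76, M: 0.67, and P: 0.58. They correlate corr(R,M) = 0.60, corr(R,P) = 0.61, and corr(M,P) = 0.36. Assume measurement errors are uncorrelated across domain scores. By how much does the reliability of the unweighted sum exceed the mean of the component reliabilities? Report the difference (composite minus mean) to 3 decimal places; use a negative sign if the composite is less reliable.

0.169

Var(sum) = 3 + 3.14 = 6.14; true-score variance = 2.01 + 3.14 = 5.15; composite reliability = 0.8388.
Mean component reliability = 0.6700.
Difference = 0.8388 − 0.6700 = 0.169.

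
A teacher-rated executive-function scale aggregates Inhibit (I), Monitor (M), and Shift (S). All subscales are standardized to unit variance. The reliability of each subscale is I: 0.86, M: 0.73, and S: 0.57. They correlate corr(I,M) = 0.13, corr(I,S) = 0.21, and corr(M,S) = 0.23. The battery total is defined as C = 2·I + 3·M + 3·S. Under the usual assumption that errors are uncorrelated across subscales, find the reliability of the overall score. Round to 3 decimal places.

Var(C) = 2² + 3² + 3² + 2·[6·0.13 + 6·0.21 + 9·0.23] = 22 + 8.22 = 30.22.
With uncorrelated errors the cross-covariances are all true-score covariance, so they carry over unchanged; only the diagonal terms shrink to ρᵢσᵢ².
True-score variance = [2²·0.86 + 3²·0.73 + 3²·0.57] + 8.22 = 15.14 + 8.22 = 23.36.
Reliability = 23.36 / 30.22 = 0.773.

0.773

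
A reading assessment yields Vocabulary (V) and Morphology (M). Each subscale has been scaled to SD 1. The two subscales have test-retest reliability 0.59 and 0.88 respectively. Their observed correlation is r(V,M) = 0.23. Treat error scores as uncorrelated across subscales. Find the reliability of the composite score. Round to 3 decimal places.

Var(V+M) = 2 + 2·[0.23] = 2 + 0.46 = 2.46.
With uncorrelated errors the cross-covariances are all true-score covariance, so they carry over unchanged; only the diagonal terms shrink to ρᵢσᵢ².
True-score variance = [0.59 + 0.88] + 0.46 = 1.47 + 0.46 = 1.93.
Reliability = 1.93 / 2.46 = 0.785.

0.785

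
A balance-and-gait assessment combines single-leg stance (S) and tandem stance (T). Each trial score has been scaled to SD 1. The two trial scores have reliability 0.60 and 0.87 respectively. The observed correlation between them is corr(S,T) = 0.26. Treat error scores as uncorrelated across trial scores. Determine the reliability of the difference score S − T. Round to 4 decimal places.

Var(S−T) = 1 + 1 − 2·0.26 = 2 − 0.52 = 1.48.
Because errors are independent across components, Cov(Tᵢ,Tⱼ) = Cov(Xᵢ,Xⱼ); the off-diagonal part of the true-score variance is the same as above.
True-score variance = [0.60 + 0.87] − 0.52 = 1.47 − 0.52 = 0.95.
Reliability = 0.95 / 1.48 = 0.6419.

0.6419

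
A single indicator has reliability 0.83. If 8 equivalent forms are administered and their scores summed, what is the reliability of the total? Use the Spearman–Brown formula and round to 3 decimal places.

ρ_k = kρ / (1 + (k−1)ρ) = 8·0.83 / (1 + 7·0.83) = 6.640 / 6.810 = 0.975.

0.975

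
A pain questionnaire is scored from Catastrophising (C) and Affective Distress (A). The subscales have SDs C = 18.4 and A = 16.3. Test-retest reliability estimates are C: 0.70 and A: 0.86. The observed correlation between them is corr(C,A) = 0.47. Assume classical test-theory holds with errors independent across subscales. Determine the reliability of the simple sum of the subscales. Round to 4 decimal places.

Var(C+A) = 18.4² + 16.3² + 2·[18.4·16.3·0.47] = 604.25 + 281.925 = 886.175.
With uncorrelated errors the cross-covariances are all true-score covariance, so they carry over unchanged; only the diagonal terms shrink to ρᵢσᵢ².
True-score variance = [18.4²·0.70 + 16.3²·0.86] + 281.925 = 465.485 + 281.925 = 747.41.
Reliability = 747.41 / 886.175 = 0.8434.

0.8434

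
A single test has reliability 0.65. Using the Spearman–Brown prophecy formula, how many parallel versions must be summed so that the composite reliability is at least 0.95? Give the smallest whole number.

k ≥ ρ*(1−ρ₁)/(ρ₁(1−ρ*)) = 0.95·0.35 / (0.65·0.05) = 10.231.
Smallest integer k = 11.

11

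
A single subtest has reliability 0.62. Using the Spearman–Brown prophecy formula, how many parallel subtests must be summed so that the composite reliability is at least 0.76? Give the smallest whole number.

k ≥ ρ*(1−ρ₁)/(ρ₁(1−ρ*)) = 0.76·0.38 / (0.62·0.24) = 1.941.
Smallest integer k = 2.

2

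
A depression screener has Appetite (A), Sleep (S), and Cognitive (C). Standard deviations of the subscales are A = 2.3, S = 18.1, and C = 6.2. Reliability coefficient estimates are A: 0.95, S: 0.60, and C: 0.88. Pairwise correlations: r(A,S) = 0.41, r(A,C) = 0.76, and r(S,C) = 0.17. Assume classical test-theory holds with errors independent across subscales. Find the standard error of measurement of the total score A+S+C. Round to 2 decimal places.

Var(total) = 371.34 + 93.9666 = 465.307.
True-score variance = 235.419 + 93.9666 = 329.385, so reliability = 0.7079.
Error variance = 465.307 − 329.385 = 135.921; SEM = √135.921 = 11.66.

11.66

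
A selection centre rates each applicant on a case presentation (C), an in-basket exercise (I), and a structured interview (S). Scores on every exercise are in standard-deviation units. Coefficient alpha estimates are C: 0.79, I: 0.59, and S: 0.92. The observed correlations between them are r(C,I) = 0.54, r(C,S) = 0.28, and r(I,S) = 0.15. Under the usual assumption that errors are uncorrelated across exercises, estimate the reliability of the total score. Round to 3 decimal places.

Var(C+I+S) = 3 + 2·[0.54 + 0.28 + 0.15] = 3 + 1.94 = 4.94.
Under uncorrelated errors the observed covariances equal the true-score covariances, so only the own-variance terms attenuate.
True-score variance = [0.79 + 0.59 + 0.92] + 1.94 = 2.3 + 1.94 = 4.24.
Reliability = 4.24 / 4.94 = 0.858.

0.858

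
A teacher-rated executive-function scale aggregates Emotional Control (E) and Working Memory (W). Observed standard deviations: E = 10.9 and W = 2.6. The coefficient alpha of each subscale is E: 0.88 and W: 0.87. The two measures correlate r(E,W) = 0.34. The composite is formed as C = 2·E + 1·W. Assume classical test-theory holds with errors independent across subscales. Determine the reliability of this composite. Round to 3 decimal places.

Var(C) = 2²·10.9² + 2.6² + 2·[2·10.9·2.6·0.34] = 482 + 38.5424 = 520.542.
Under uncorrelated errors the observed covariances equal the true-score covariances, so only the own-variance terms attenuate.
True-score variance = [2²·10.9²·0.88 + 2.6²·0.87] + 38.5424 = 424.092 + 38.5424 = 462.635.
Reliability = 462.635 / 520.542 = 0.889.

0.889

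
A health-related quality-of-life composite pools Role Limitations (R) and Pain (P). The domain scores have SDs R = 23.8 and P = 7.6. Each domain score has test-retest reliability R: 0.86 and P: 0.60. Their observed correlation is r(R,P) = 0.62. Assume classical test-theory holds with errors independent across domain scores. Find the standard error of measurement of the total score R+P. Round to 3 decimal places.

Var(total) = 624.2 + 224.291 = 848.491.
True-score variance = 521.794 + 224.291 = 746.086, so reliability = 0.8793.
Error variance = 848.491 − 746.086 = 102.406; SEM = √102.406 = 10.120.

10.120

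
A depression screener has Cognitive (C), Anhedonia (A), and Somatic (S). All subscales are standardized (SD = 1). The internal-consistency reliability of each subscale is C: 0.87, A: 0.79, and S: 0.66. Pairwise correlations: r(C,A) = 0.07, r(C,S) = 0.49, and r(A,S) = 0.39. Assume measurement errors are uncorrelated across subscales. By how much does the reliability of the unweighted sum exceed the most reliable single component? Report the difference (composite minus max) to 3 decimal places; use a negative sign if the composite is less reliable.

Var(sum) = 3 + 1.9 = 4.9; true-score variance = 2.32 + 1.9 = 4.22; composite reliability = 0.8612.
Max component reliability = 0.8700.
Difference = 0.8612 − 0.8700 = -0.009.

-0.009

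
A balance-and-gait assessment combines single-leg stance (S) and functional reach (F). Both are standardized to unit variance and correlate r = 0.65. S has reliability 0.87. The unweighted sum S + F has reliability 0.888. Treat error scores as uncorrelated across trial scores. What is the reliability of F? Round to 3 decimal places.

Var(S+F) = 2 + 2·0.65 = 3.300.
True-score variance = ρ_S + ρ_F + 2·0.65, so 0.888 = (0.87 + ρ_F + 1.30) / 3.300.
ρ_F = 0.888·3.300 − 0.87 − 1.30 = 0.760.

0.760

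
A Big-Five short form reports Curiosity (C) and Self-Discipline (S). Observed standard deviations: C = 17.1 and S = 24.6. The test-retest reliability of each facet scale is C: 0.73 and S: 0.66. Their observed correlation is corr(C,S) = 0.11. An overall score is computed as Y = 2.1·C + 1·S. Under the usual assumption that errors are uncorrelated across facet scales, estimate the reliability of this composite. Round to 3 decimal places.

0.735

Var(Y) = 2.1²·17.1² + 24.6² + 2·[2.1·17.1·24.6·0.11] = 1894.69 + 194.345 = 2089.03.
Because errors are independent across components, Cov(Tᵢ,Tⱼ) = Cov(Xᵢ,Xⱼ); the off-diagonal part of the true-score variance is the same as above.
True-score variance = [2.1²·17.1²·0.73 + 24.6²·0.66] + 194.345 = 1340.76 + 194.345 = 1535.11.
Reliability = 1535.11 / 2089.03 = 0.735.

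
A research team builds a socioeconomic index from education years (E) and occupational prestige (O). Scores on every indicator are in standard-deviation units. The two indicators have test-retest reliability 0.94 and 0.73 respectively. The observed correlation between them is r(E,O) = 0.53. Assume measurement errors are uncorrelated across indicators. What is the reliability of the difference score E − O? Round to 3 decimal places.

0.649

Var(E−O) = 1 + 1 − 2·0.53 = 2 − 1.06 = 0.94.
Because errors are independent across components, Cov(Tᵢ,Tⱼ) = Cov(Xᵢ,Xⱼ); the off-diagonal part of the true-score variance is the same as above.
True-score variance = [0.94 + 0.73] − 1.06 = 1.67 − 1.06 = 0.61.
Reliability = 0.61 / 0.94 = 0.649.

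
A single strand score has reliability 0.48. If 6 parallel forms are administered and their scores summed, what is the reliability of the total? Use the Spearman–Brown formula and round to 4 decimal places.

ρ_k = kρ / (1 + (k−1)ρ) = 6·0.48 / (1 + 5·0.48) = 2.880 / 3.400 = 0.8471.

0.8471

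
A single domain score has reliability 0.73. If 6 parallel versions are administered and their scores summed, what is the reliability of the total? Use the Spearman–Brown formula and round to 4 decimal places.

0.9419

ρ_k = kρ / (1 + (k−1)ρ) = 6·0.73 / (1 + 5·0.73) = 4.380 / 4.650 = 0.9419.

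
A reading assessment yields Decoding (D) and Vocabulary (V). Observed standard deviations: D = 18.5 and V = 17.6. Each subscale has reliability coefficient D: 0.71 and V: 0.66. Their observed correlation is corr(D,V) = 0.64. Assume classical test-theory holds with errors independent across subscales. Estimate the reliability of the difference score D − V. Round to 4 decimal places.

0.1304

Var(D−V) = 18.5² + 17.6² − 2·18.5·17.6·0.64 = 652.01 − 416.768 = 235.242.
Under uncorrelated errors the observed covariances equal the true-score covariances, so only the own-variance terms attenuate.
True-score variance = [18.5²·0.71 + 17.6²·0.66] − 416.768 = 447.439 − 416.768 = 30.6711.
Reliability = 30.6711 / 235.242 = 0.1304.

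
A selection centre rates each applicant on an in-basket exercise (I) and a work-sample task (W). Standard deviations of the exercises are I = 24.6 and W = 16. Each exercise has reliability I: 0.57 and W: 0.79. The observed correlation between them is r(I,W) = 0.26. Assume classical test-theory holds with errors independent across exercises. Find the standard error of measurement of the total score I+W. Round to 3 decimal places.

17.719

Var(total) = 861.16 + 204.672 = 1065.83.
True-score variance = 547.181 + 204.672 = 751.853, so reliability = 0.7054.
Error variance = 1065.83 − 751.853 = 313.979; SEM = √313.979 = 17.719.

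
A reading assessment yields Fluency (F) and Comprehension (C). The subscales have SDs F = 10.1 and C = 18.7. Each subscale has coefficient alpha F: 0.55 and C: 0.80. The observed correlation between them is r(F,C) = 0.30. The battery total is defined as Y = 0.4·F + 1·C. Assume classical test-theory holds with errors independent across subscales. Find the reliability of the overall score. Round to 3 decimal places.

0.812

Var(Y) = 0.4²·10.1² + 18.7² + 2·[0.4·10.1·18.7·0.30] = 366.012 + 45.3288 = 411.34.
Because errors are independent across components, Cov(Tᵢ,Tⱼ) = Cov(Xᵢ,Xⱼ); the off-diagonal part of the true-score variance is the same as above.
True-score variance = [0.4²·10.1²·0.55 + 18.7²·0.80] + 45.3288 = 288.729 + 45.3288 = 334.058.
Reliability = 334.058 / 411.34 = 0.812.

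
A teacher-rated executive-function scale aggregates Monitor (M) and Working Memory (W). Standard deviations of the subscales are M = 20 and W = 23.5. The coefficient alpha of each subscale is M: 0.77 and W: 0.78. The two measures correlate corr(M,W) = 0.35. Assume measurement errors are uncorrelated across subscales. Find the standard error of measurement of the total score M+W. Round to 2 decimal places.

14.61

Var(total) = 952.25 + 329 = 1281.25.
True-score variance = 738.755 + 329 = 1067.76, so reliability = 0.8334.
Error variance = 1281.25 − 1067.76 = 213.495; SEM = √213.495 = 14.61.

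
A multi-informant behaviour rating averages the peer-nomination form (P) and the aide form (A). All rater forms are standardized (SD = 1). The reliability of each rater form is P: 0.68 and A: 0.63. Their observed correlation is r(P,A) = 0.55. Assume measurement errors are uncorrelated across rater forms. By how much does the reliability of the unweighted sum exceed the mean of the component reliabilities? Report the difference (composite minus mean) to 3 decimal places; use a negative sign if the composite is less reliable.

Var(sum) = 2 + 1.1 = 3.1; true-score variance = 1.31 + 1.1 = 2.41; composite reliability = 0.7774.
Mean component reliability = 0.6550.
Difference = 0.7774 − 0.6550 = 0.122.

0.122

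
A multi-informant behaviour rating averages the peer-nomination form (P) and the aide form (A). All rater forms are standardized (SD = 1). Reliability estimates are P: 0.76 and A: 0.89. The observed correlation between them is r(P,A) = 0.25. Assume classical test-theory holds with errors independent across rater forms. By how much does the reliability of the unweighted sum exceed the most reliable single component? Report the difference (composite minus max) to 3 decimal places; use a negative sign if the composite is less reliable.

Var(sum) = 2 + 0.5 = 2.5; true-score variance = 1.65 + 0.5 = 2.15; composite reliability = 0.8600.
Max component reliability = 0.8900.
Difference = 0.8600 − 0.8900 = -0.030.

-0.030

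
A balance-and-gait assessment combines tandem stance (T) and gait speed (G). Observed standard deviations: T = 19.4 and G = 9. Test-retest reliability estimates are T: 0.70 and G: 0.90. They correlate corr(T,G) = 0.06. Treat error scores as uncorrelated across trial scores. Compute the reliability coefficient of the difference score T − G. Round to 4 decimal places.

Var(T−G) = 19.4² + 9² − 2·19.4·9·0.06 = 457.36 − 20.952 = 436.408.
Because errors are independent across components, Cov(Tᵢ,Tⱼ) = Cov(Xᵢ,Xⱼ); the off-diagonal part of the true-score variance is the same as above.
True-score variance = [19.4²·0.70 + 9²·0.90] − 20.952 = 336.352 − 20.952 = 315.4.
Reliability = 315.4 / 436.408 = 0.7227.

0.7227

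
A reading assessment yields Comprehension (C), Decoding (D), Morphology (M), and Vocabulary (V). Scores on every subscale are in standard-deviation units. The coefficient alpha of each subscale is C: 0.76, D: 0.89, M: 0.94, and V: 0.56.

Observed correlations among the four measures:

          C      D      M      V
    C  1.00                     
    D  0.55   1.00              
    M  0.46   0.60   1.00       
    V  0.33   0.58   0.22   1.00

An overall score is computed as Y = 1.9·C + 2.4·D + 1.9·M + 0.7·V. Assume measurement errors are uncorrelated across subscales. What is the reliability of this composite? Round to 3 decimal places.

0.937

Var(Y) = 1.9² + 2.4² + 1.9² + 0.7² + 2·[4.56·0.55 + 3.61·0.46 + 1.33·0.33 + 4.56·0.60 + 1.68·0.58 + 1.33·0.22] = 13.47 + 17.221 = 30.691.
Because errors are independent across components, Cov(Tᵢ,Tⱼ) = Cov(Xᵢ,Xⱼ); the off-diagonal part of the true-score variance is the same as above.
True-score variance = [1.9²·0.76 + 2.4²·0.89 + 1.9²·0.94 + 0.7²·0.56] + 17.221 = 11.5378 + 17.221 = 28.7588.
Reliability = 28.7588 / 30.691 = 0.937.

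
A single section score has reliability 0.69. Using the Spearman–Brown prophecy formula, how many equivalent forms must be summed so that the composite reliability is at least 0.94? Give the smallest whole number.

8

k ≥ ρ*(1−ρ₁)/(ρ₁(1−ρ*)) = 0.94·0.31 / (0.69·0.06) = 7.039.
Smallest integer k = 8.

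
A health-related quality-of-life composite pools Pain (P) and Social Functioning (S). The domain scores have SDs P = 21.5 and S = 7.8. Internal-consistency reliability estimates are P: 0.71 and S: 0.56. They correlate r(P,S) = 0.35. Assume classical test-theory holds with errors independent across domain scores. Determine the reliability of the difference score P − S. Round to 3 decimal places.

Var(P−S) = 21.5² + 7.8² − 2·21.5·7.8·0.35 = 523.09 − 117.39 = 405.7.
Under uncorrelated errors the observed covariances equal the true-score covariances, so only the own-variance terms attenuate.
True-score variance = [21.5²·0.71 + 7.8²·0.56] − 117.39 = 362.268 − 117.39 = 244.878.
Reliability = 244.878 / 405.7 = 0.604.

0.604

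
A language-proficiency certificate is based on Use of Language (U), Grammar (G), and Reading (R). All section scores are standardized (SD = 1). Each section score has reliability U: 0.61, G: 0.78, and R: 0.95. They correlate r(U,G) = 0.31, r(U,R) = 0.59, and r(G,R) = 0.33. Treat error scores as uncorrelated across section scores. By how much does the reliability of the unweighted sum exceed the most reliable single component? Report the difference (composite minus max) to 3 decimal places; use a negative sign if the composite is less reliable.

Var(sum) = 3 + 2.46 = 5.46; true-score variance = 2.34 + 2.46 = 4.8; composite reliability = 0.8791.
Max component reliability = 0.9500.
Difference = 0.8791 − 0.9500 = -0.071.

-0.071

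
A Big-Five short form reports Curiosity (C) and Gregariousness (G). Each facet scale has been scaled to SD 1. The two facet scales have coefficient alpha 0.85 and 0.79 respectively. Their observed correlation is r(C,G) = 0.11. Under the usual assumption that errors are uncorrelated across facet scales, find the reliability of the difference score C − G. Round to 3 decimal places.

Var(C−G) = 1 + 1 − 2·0.11 = 2 − 0.22 = 1.78.
With uncorrelated errors the cross-covariances are all true-score covariance, so they carry over unchanged; only the diagonal terms shrink to ρᵢσᵢ².
True-score variance = [0.85 + 0.79] − 0.22 = 1.64 − 0.22 = 1.42.
Reliability = 1.42 / 1.78 = 0.798.

0.798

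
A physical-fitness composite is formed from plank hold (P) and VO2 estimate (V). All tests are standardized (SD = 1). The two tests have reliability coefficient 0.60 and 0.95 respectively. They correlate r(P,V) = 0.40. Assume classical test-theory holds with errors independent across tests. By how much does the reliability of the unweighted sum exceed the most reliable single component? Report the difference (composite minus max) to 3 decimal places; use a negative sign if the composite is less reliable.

-0.111

Var(sum) = 2 + 0.8 = 2.8; true-score variance = 1.55 + 0.8 = 2.35; composite reliability = 0.8393.
Max component reliability = 0.9500.
Difference = 0.8393 − 0.9500 = -0.111.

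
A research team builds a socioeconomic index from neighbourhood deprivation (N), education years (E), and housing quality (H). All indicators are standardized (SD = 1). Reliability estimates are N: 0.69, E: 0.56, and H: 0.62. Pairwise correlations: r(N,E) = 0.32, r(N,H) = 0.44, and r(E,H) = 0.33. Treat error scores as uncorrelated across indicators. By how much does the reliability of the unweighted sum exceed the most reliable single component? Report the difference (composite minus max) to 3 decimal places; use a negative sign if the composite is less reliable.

Var(sum) = 3 + 2.18 = 5.18; true-score variance = 1.87 + 2.18 = 4.05; composite reliability = 0.7819.
Max component reliability = 0.6900.
Difference = 0.7819 − 0.6900 = 0.092.

0.092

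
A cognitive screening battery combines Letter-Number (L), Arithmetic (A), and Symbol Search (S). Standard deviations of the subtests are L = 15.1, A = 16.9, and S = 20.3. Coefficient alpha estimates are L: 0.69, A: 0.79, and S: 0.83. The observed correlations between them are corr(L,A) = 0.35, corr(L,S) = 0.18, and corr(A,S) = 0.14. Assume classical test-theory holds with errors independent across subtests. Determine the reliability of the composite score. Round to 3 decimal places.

Var(L+A+S) = 15.1² + 16.9² + 20.3² + 2·[15.1·16.9·0.35 + 15.1·20.3·0.18 + 16.9·20.3·0.14] = 925.71 + 385.043 = 1310.75.
Under uncorrelated errors the observed covariances equal the true-score covariances, so only the own-variance terms attenuate.
True-score variance = [15.1²·0.69 + 16.9²·0.79 + 20.3²·0.83] + 385.043 = 724.993 + 385.043 = 1110.04.
Reliability = 1110.04 / 1310.75 = 0.847.

0.847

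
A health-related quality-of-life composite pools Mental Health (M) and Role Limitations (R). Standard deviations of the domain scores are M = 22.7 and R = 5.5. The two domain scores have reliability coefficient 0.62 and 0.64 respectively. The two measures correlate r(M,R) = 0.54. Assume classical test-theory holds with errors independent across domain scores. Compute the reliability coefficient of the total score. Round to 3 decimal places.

0.696

Var(M+R) = 22.7² + 5.5² + 2·[22.7·5.5·0.54] = 545.54 + 134.838 = 680.378.
Because errors are independent across components, Cov(Tᵢ,Tⱼ) = Cov(Xᵢ,Xⱼ); the off-diagonal part of the true-score variance is the same as above.
True-score variance = [22.7²·0.62 + 5.5²·0.64] + 134.838 = 338.84 + 134.838 = 473.678.
Reliability = 473.678 / 680.378 = 0.696.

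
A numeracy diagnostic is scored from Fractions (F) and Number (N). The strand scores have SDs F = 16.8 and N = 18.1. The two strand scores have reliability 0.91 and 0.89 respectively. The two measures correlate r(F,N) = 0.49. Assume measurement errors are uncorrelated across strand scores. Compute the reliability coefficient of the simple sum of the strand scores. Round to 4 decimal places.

Var(F+N) = 16.8² + 18.1² + 2·[16.8·18.1·0.49] = 609.85 + 297.998 = 907.848.
Because errors are independent across components, Cov(Tᵢ,Tⱼ) = Cov(Xᵢ,Xⱼ); the off-diagonal part of the true-score variance is the same as above.
True-score variance = [16.8²·0.91 + 18.1²·0.89] + 297.998 = 548.411 + 297.998 = 846.41.
Reliability = 846.41 / 907.848 = 0.9323.

0.9323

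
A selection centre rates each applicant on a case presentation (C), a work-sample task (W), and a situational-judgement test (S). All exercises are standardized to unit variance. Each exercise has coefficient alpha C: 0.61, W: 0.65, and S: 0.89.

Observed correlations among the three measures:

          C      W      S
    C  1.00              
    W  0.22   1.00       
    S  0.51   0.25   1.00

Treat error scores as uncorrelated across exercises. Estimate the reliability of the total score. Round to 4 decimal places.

0.8286

Var(C+W+S) = 3 + 2·[0.22 + 0.51 + 0.25] = 3 + 1.96 = 4.96.
With uncorrelated errors the cross-covariances are all true-score covariance, so they carry over unchanged; only the diagonal terms shrink to ρᵢσᵢ².
True-score variance = [0.61 + 0.65 + 0.89] + 1.96 = 2.15 + 1.96 = 4.11.
Reliability = 4.11 / 4.96 = 0.8286.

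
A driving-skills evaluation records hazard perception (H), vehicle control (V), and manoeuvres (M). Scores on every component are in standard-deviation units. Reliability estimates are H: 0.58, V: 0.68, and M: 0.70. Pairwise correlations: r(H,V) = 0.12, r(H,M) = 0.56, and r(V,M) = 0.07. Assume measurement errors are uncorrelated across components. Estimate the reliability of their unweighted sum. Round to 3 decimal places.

0.769

Var(H+V+M) = 3 + 2·[0.12 + 0.56 + 0.07] = 3 + 1.5 = 4.5.
Under uncorrelated errors the observed covariances equal the true-score covariances, so only the own-variance terms attenuate.
True-score variance = [0.58 + 0.68 + 0.70] + 1.5 = 1.96 + 1.5 = 3.46.
Reliability = 3.46 / 4.5 = 0.769.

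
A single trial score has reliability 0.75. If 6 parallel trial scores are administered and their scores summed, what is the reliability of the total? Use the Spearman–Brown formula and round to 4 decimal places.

ρ_k = kρ / (1 + (k−1)ρ) = 6·0.75 / (1 + 5·0.75) = 4.500 / 4.750 = 0.9474.

0.9474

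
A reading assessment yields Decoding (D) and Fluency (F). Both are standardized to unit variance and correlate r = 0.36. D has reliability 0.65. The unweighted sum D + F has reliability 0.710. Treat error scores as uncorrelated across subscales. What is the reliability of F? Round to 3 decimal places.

0.561

Var(D+F) = 2 + 2·0.36 = 2.720.
True-score variance = ρ_D + ρ_F + 2·0.36, so 0.710 = (0.65 + ρ_F + 0.72) / 2.720.
ρ_F = 0.710·2.720 − 0.65 − 0.72 = 0.561.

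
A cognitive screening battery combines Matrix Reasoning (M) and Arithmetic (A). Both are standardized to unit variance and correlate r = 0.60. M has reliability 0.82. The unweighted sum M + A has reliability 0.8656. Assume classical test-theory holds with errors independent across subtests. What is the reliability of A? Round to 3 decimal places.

Var(M+A) = 2 + 2·0.60 = 3.200.
True-score variance = ρ_M + ρ_A + 2·0.60, so 0.8656 = (0.82 + ρ_A + 1.20) / 3.200.
ρ_A = 0.8656·3.200 − 0.82 − 1.20 = 0.750.

0.750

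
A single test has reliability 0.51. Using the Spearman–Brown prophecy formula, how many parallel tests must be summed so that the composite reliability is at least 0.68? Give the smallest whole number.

3

k ≥ ρ*(1−ρ₁)/(ρ₁(1−ρ*)) = 0.68·0.49 / (0.51·0.32) = 2.042.
Smallest integer k = 3.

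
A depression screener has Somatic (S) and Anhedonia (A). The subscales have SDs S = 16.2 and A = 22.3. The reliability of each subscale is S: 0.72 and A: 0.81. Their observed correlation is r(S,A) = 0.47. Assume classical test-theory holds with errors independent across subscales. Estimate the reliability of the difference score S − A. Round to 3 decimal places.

0.600

Var(S−A) = 16.2² + 22.3² − 2·16.2·22.3·0.47 = 759.73 − 339.584 = 420.146.
Under uncorrelated errors the observed covariances equal the true-score covariances, so only the own-variance terms attenuate.
True-score variance = [16.2²·0.72 + 22.3²·0.81] − 339.584 = 591.762 − 339.584 = 252.177.
Reliability = 252.177 / 420.146 = 0.600.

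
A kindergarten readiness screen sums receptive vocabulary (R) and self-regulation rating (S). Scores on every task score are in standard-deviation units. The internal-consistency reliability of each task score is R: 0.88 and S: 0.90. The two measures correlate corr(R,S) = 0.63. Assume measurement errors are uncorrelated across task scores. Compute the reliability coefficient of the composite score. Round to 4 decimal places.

Var(R+S) = 2 + 2·[0.63] = 2 + 1.26 = 3.26.
Under uncorrelated errors the observed covariances equal the true-score covariances, so only the own-variance terms attenuate.
True-score variance = [0.88 + 0.90] + 1.26 = 1.78 + 1.26 = 3.04.
Reliability = 3.04 / 3.26 = 0.9325.

0.9325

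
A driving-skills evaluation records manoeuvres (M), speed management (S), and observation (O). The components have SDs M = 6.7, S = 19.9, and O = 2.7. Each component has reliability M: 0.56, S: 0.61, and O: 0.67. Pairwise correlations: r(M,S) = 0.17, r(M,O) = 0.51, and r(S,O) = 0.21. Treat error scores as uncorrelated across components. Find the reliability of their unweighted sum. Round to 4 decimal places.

0.6696

Var(M+S+O) = 6.7² + 19.9² + 2.7² + 2·[6.7·19.9·0.17 + 6.7·2.7·0.51 + 19.9·2.7·0.21] = 448.19 + 86.3506 = 534.541.
Because errors are independent across components, Cov(Tᵢ,Tⱼ) = Cov(Xᵢ,Xⱼ); the off-diagonal part of the true-score variance is the same as above.
True-score variance = [6.7²·0.56 + 19.9²·0.61 + 2.7²·0.67] + 86.3506 = 271.589 + 86.3506 = 357.939.
Reliability = 357.939 / 534.541 = 0.6696.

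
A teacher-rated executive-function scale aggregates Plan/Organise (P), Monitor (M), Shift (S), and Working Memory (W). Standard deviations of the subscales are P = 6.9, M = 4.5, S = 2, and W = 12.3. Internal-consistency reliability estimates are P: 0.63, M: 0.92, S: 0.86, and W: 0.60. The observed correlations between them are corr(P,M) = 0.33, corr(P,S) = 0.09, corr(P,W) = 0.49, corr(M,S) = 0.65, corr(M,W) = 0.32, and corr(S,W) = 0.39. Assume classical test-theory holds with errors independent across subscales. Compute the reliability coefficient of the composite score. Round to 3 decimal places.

0.797

Var(P+M+S+W) = 6.9² + 4.5² + 2² + 12.3² + 2·[6.9·4.5·0.33 + 6.9·2·0.09 + 6.9·12.3·0.49 + 4.5·2·0.65 + 4.5·12.3·0.32 + 2·12.3·0.39] = 223.15 + 172.462 = 395.612.
Because errors are independent across components, Cov(Tᵢ,Tⱼ) = Cov(Xᵢ,Xⱼ); the off-diagonal part of the true-score variance is the same as above.
True-score variance = [6.9²·0.63 + 4.5²·0.92 + 2²·0.86 + 12.3²·0.60] + 172.462 = 142.838 + 172.462 = 315.3.
Reliability = 315.3 / 395.612 = 0.797.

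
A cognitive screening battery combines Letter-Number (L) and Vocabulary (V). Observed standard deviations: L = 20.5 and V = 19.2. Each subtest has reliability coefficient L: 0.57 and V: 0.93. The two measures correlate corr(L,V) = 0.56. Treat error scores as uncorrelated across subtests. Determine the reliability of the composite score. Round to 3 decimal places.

Var(L+V) = 20.5² + 19.2² + 2·[20.5·19.2·0.56] = 788.89 + 440.832 = 1229.72.
Under uncorrelated errors the observed covariances equal the true-score covariances, so only the own-variance terms attenuate.
True-score variance = [20.5²·0.57 + 19.2²·0.93] + 440.832 = 582.378 + 440.832 = 1023.21.
Reliability = 1023.21 / 1229.72 = 0.832.

0.832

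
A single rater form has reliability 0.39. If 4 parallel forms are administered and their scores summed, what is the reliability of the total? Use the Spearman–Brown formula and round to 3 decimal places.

0.719

ρ_k = kρ / (1 + (k−1)ρ) = 4·0.39 / (1 + 3·0.39) = 1.560 / 2.170 = 0.719.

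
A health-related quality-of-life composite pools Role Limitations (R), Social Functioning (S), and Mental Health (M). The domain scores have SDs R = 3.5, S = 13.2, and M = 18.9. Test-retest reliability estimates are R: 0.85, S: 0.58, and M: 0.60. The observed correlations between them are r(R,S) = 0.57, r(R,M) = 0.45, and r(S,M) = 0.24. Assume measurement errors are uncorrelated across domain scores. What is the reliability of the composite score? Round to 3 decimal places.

Var(R+S+M) = 3.5² + 13.2² + 18.9² + 2·[3.5·13.2·0.57 + 3.5·18.9·0.45 + 13.2·18.9·0.24] = 543.7 + 231.953 = 775.653.
Because errors are independent across components, Cov(Tᵢ,Tⱼ) = Cov(Xᵢ,Xⱼ); the off-diagonal part of the true-score variance is the same as above.
True-score variance = [3.5²·0.85 + 13.2²·0.58 + 18.9²·0.60] + 231.953 = 325.798 + 231.953 = 557.751.
Reliability = 557.751 / 775.653 = 0.719.

0.719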